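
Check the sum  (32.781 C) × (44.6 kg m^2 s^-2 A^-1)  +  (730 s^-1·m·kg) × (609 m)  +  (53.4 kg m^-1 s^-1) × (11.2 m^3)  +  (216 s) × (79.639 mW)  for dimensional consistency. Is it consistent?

Dimensions:
  (32.781 C) × (44.6 kg m^2 s^-2 A^-1):  [s·A] · [kg·m²·s⁻²·A⁻¹] = kg·m²·s⁻¹
  (730 s^-1·m·kg) × (609 m):  [kg·m·s⁻¹] · [m] = kg·m²·s⁻¹
  (53.4 kg m^-1 s^-1) × (11.2 m^3):  [kg·m⁻¹·s⁻¹] · [m³] = kg·m²·s⁻¹
  (216 s) × (79.639 mW):  [s] · [kg·m²·s⁻³] = kg·m²·s⁻²
The terms do not share a single dimension (kg·m²·s⁻² vs kg·m²·s⁻¹).

No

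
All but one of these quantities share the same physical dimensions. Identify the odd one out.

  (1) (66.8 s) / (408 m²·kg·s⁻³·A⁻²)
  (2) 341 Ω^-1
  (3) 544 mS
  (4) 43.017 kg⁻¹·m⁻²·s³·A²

Reduce each to base SI dimensions:
  (1) [s] / [kg·m²·s⁻³·A⁻²] = kg⁻¹·m⁻²·s⁴·A²
  (2) Ω⁻¹ = (V·A⁻¹)⁻¹ = kg⁻¹·m⁻²·s³·A²
  (3) S = Ω⁻¹ = kg⁻¹·m⁻²·s³·A²
  (4) kg⁻¹·m⁻²·s³·A²
All reduce to kg⁻¹·m⁻²·s³·A² except (1), which is kg⁻¹·m⁻²·s⁴·A².

(1)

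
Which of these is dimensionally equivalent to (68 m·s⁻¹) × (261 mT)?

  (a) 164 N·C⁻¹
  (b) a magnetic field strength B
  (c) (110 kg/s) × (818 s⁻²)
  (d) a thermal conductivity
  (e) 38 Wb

Reference: [m·s⁻¹] · [kg·s⁻²·A⁻¹] = kg·m·s⁻³·A⁻¹.
Each option:
  (a) N·C⁻¹ = kg·m·s⁻²·(s·A)⁻¹ = kg·m·s⁻³·A⁻¹  ← same
  (b) [magnetic field strength B] = kg·s⁻²·A⁻¹
  (c) [kg·s⁻¹] · [s⁻²] = kg·s⁻³
  (d) [thermal conductivity] = kg·m·s⁻³·K⁻¹
  (e) Wb = V·s = kg·m²·s⁻²·A⁻¹
Only (a) matches kg·m·s⁻³·A⁻¹.

(a)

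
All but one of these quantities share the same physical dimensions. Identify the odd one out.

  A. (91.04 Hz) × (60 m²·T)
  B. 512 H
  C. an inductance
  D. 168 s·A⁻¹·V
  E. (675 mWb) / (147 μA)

A.

Work out the base dimensions of each:
  A. [s⁻¹] · [kg·m²·s⁻²·A⁻¹] = kg·m²·s⁻³·A⁻¹
  B. H = V·s·A⁻¹ = kg·m²·s⁻²·A⁻²
  C. [inductance] = kg·m²·s⁻²·A⁻²
  D. V·s·A⁻¹ = J·C⁻¹·s·A⁻¹ = kg·m²·s⁻²·A⁻²
  E. [kg·m²·s⁻²·A⁻¹] / [A] = kg·m²·s⁻²·A⁻²
All reduce to kg·m²·s⁻²·A⁻² except A., which is kg·m²·s⁻³·A⁻¹.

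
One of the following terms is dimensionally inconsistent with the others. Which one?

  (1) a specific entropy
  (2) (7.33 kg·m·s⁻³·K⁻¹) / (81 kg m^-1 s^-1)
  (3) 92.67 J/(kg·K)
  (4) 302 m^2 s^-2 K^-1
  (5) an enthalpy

(5)

Dimensions:
  (1) [specific entropy] = m²·s⁻²·K⁻¹
  (2) [kg·m·s⁻³·K⁻¹] / [kg·m⁻¹·s⁻¹] = m²·s⁻²·K⁻¹
  (3) J·kg⁻¹·K⁻¹ = N·m·kg⁻¹·K⁻¹ = m²·s⁻²·K⁻¹
  (4) m²·s⁻²·K⁻¹
  (5) [enthalpy] = kg·m²·s⁻²
All reduce to m²·s⁻²·K⁻¹ except (5), which is kg·m²·s⁻².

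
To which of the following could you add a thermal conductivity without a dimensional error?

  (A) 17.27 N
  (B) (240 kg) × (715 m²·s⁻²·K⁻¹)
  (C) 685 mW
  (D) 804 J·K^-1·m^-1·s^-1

(D)

Reference: [thermal conductivity] = kg·m·s⁻³·K⁻¹.
Each option:
  (A) N = kg·m·s⁻²
  (B) [kg] · [m²·s⁻²·K⁻¹] = kg·m²·s⁻²·K⁻¹
  (C) W = J·s⁻¹ = kg·m²·s⁻³
  (D) J·s⁻¹·m⁻¹·K⁻¹ = N·m·s⁻¹·m⁻¹·K⁻¹ = kg·m·s⁻³·K⁻¹  ← same
Only (D) matches kg·m·s⁻³·K⁻¹.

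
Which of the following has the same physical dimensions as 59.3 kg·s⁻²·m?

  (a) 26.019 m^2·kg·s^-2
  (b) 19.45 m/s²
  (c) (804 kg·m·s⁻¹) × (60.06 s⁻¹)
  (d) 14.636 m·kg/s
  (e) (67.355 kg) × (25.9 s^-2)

(c)

Reference: kg·m·s⁻².
Each option:
  (a) kg·m²·s⁻²
  (b) m·s⁻²
  (c) [kg·m·s⁻¹] · [s⁻¹] = kg·m·s⁻²  ← same
  (d) kg·m·s⁻¹
  (e) [kg] · [s⁻²] = kg·s⁻²
Only (c) matches kg·m·s⁻².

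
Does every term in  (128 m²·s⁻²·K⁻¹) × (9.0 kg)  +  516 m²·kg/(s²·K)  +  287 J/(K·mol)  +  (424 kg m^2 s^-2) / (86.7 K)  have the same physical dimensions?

Dimensions:
  (128 m²·s⁻²·K⁻¹) × (9.0 kg):  [m²·s⁻²·K⁻¹] · [kg] = kg·m²·s⁻²·K⁻¹
  516 m²·kg/(s²·K):  kg·m²·s⁻²·K⁻¹
  287 J/(K·mol):  J·mol⁻¹·K⁻¹ = N·m·mol⁻¹·K⁻¹ = kg·m²·s⁻²·K⁻¹·mol⁻¹
  (424 kg m^2 s^-2) / (86.7 K):  [kg·m²·s⁻²] / [K] = kg·m²·s⁻²·K⁻¹
The terms do not share a single dimension (kg·m²·s⁻²·K⁻¹ vs kg·m²·s⁻²·K⁻¹·mol⁻¹).

No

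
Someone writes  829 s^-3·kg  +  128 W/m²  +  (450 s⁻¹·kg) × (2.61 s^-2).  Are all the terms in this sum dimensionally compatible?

Expand each in SI base units:
  829 s^-3·kg:  kg·s⁻³
  128 W/m²:  W·m⁻² = J·s⁻¹·m⁻² = kg·s⁻³
  (450 s⁻¹·kg) × (2.61 s^-2):  [kg·s⁻¹] · [s⁻²] = kg·s⁻³
Every term reduces to kg·s⁻³.

Yes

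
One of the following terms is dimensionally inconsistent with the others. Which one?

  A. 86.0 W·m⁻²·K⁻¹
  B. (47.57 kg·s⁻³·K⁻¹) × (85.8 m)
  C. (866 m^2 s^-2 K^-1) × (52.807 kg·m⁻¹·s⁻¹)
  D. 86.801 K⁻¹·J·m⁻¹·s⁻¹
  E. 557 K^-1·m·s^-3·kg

Reduce each to base SI dimensions:
  A. W·m⁻²·K⁻¹ = J·s⁻¹·m⁻²·K⁻¹ = kg·s⁻³·K⁻¹
  B. [kg·s⁻³·K⁻¹] · [m] = kg·m·s⁻³·K⁻¹
  C. [m²·s⁻²·K⁻¹] · [kg·m⁻¹·s⁻¹] = kg·m·s⁻³·K⁻¹
  D. J·s⁻¹·m⁻¹·K⁻¹ = N·m·s⁻¹·m⁻¹·K⁻¹ = kg·m·s⁻³·K⁻¹
  E. kg·m·s⁻³·K⁻¹
All reduce to kg·m·s⁻³·K⁻¹ except A., which is kg·s⁻³·K⁻¹.

A.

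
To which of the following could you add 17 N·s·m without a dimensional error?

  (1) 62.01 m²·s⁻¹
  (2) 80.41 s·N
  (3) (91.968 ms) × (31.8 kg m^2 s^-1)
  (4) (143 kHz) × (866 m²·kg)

(4)

Reference: N·m·s = kg·m·s⁻²·m·s = kg·m²·s⁻¹.
Each option:
  (1) m²·s⁻¹
  (2) N·s = kg·m·s⁻²·s = kg·m·s⁻¹
  (3) [s] · [kg·m²·s⁻¹] = kg·m²
  (4) [s⁻¹] · [kg·m²] = kg·m²·s⁻¹  ← same
Only (4) matches kg·m²·s⁻¹.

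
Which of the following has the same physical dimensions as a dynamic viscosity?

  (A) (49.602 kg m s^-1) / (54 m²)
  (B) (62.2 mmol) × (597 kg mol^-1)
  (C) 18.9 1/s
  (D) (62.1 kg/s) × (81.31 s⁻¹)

Reference: [dynamic viscosity] = kg·m⁻¹·s⁻¹.
Each option:
  (A) [kg·m·s⁻¹] / [m²] = kg·m⁻¹·s⁻¹  ← same
  (B) [mol] · [kg·mol⁻¹] = kg
  (C) s⁻¹
  (D) [kg·s⁻¹] · [s⁻¹] = kg·s⁻²
Only (A) matches kg·m⁻¹·s⁻¹.

(A)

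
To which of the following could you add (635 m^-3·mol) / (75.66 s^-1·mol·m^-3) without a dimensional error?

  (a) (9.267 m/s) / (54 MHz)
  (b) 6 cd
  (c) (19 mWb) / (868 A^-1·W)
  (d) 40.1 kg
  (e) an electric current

Reference: [m⁻³·mol] / [m⁻³·s⁻¹·mol] = s.
Each option:
  (a) [m·s⁻¹] / [s⁻¹] = m
  (b) cd
  (c) [kg·m²·s⁻²·A⁻¹] / [kg·m²·s⁻³·A⁻¹] = s  ← same
  (d) kg
  (e) [electric current] = A
Only (c) matches s.

(c)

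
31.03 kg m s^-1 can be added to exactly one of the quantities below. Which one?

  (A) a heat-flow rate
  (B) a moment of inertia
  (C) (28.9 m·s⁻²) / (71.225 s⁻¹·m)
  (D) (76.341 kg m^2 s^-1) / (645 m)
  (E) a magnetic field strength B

Reference: kg·m·s⁻¹.
Each option:
  (A) [heat-flow rate] = kg·m²·s⁻³
  (B) [moment of inertia] = kg·m²
  (C) [m·s⁻²] / [m·s⁻¹] = s⁻¹
  (D) [kg·m²·s⁻¹] / [m] = kg·m·s⁻¹  ← same
  (E) [magnetic field strength B] = kg·s⁻²·A⁻¹
Only (D) matches kg·m·s⁻¹.

(D)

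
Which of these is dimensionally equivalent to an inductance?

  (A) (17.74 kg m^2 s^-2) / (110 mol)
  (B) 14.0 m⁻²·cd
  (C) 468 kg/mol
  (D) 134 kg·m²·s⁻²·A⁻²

Reference: [inductance] = kg·m²·s⁻²·A⁻².
Each option:
  (A) [kg·m²·s⁻²] / [mol] = kg·m²·s⁻²·mol⁻¹
  (B) m⁻²·cd
  (C) kg·mol⁻¹
  (D) kg·m²·s⁻²·A⁻²  ← same
Only (D) matches kg·m²·s⁻²·A⁻².

(D)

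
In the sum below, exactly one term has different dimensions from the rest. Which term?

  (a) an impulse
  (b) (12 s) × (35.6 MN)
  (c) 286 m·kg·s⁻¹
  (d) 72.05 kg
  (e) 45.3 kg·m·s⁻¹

(d)

Dimensions:
  (a) [impulse] = kg·m·s⁻¹
  (b) [s] · [kg·m·s⁻²] = kg·m·s⁻¹
  (c) kg·m·s⁻¹
  (d) kg
  (e) kg·m·s⁻¹
All reduce to kg·m·s⁻¹ except (d), which is kg.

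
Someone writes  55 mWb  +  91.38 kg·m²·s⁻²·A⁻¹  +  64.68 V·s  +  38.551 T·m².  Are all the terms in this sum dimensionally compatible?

Yes

Dimensions:
  55 mWb:  Wb = V·s = kg·m²·s⁻²·A⁻¹
  91.38 kg·m²·s⁻²·A⁻¹:  kg·m²·s⁻²·A⁻¹
  64.68 V·s:  V·s = J·C⁻¹·s = kg·m²·s⁻²·A⁻¹
  38.551 T·m²:  T·m² = Wb·m⁻²·m² = kg·m²·s⁻²·A⁻¹
Every term reduces to kg·m²·s⁻²·A⁻¹.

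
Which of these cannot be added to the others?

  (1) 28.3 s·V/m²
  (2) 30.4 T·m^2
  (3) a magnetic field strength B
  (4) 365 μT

(2)

Dimensions:
  (1) V·s·m⁻² = J·C⁻¹·s·m⁻² = kg·s⁻²·A⁻¹
  (2) T·m² = Wb·m⁻²·m² = kg·m²·s⁻²·A⁻¹
  (3) [magnetic field strength B] = kg·s⁻²·A⁻¹
  (4) T = Wb·m⁻² = kg·s⁻²·A⁻¹
All reduce to kg·s⁻²·A⁻¹ except (2), which is kg·m²·s⁻²·A⁻¹.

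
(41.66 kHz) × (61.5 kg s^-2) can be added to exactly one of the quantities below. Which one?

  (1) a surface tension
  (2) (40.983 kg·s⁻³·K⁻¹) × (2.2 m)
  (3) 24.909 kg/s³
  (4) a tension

Reference: [s⁻¹] · [kg·s⁻²] = kg·s⁻³.
Each option:
  (1) [surface tension] = kg·s⁻²
  (2) [kg·s⁻³·K⁻¹] · [m] = kg·m·s⁻³·K⁻¹
  (3) kg·s⁻³  ← same
  (4) [tension] = kg·m·s⁻²
Only (3) matches kg·s⁻³.

(3)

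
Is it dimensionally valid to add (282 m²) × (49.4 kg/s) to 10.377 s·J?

Yes

In SI base units:
  (282 m²) × (49.4 kg/s):  [m²] · [kg·s⁻¹] = kg·m²·s⁻¹
  10.377 s·J:  J·s = N·m·s = kg·m²·s⁻¹
Both are kg·m²·s⁻¹, so they have the same dimensions and can be added.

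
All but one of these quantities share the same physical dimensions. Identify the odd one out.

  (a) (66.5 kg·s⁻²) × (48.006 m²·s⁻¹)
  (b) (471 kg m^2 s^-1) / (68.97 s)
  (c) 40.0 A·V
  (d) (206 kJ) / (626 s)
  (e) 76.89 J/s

(b)

Reduce each to base SI dimensions:
  (a) [kg·s⁻²] · [m²·s⁻¹] = kg·m²·s⁻³
  (b) [kg·m²·s⁻¹] / [s] = kg·m²·s⁻²
  (c) V·A = J·C⁻¹·A = kg·m²·s⁻³
  (d) [kg·m²·s⁻²] / [s] = kg·m²·s⁻³
  (e) J·s⁻¹ = N·m·s⁻¹ = kg·m²·s⁻³
All reduce to kg·m²·s⁻³ except (b), which is kg·m²·s⁻².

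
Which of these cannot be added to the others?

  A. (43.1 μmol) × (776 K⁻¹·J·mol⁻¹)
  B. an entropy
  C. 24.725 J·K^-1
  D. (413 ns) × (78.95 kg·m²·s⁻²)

D.

Work out the base dimensions of each:
  A. [mol] · [kg·m²·s⁻²·K⁻¹·mol⁻¹] = kg·m²·s⁻²·K⁻¹
  B. [entropy] = kg·m²·s⁻²·K⁻¹
  C. J·K⁻¹ = N·m·K⁻¹ = kg·m²·s⁻²·K⁻¹
  D. [s] · [kg·m²·s⁻²] = kg·m²·s⁻¹
All reduce to kg·m²·s⁻²·K⁻¹ except D., which is kg·m²·s⁻¹.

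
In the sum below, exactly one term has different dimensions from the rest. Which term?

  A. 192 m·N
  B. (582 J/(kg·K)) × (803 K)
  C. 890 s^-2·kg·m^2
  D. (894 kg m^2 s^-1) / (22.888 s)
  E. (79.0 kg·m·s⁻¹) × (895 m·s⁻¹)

Reduce each to base SI dimensions:
  A. N·m = kg·m·s⁻²·m = kg·m²·s⁻²
  B. [m²·s⁻²·K⁻¹] · [K] = m²·s⁻²
  C. kg·m²·s⁻²
  D. [kg·m²·s⁻¹] / [s] = kg·m²·s⁻²
  E. [kg·m·s⁻¹] · [m·s⁻¹] = kg·m²·s⁻²
All reduce to kg·m²·s⁻² except B., which is m²·s⁻².

B.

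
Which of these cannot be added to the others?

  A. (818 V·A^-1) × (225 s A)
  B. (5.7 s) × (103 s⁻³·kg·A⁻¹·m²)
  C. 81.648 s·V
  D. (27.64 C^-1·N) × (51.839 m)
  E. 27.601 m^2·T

D.

Expand each in SI base units:
  A. [kg·m²·s⁻³·A⁻²] · [s·A] = kg·m²·s⁻²·A⁻¹
  B. [s] · [kg·m²·s⁻³·A⁻¹] = kg·m²·s⁻²·A⁻¹
  C. V·s = J·C⁻¹·s = kg·m²·s⁻²·A⁻¹
  D. [kg·m·s⁻³·A⁻¹] · [m] = kg·m²·s⁻³·A⁻¹
  E. T·m² = Wb·m⁻²·m² = kg·m²·s⁻²·A⁻¹
All reduce to kg·m²·s⁻²·A⁻¹ except D., which is kg·m²·s⁻³·A⁻¹.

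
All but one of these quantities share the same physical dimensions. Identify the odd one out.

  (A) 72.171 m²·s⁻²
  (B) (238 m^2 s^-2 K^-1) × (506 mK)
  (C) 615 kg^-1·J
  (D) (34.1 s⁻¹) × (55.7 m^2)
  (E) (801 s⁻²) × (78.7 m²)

Expand each in SI base units:
  (A) m²·s⁻²
  (B) [m²·s⁻²·K⁻¹] · [K] = m²·s⁻²
  (C) J·kg⁻¹ = N·m·kg⁻¹ = m²·s⁻²
  (D) [s⁻¹] · [m²] = m²·s⁻¹
  (E) [s⁻²] · [m²] = m²·s⁻²
All reduce to m²·s⁻² except (D), which is m²·s⁻¹.

(D)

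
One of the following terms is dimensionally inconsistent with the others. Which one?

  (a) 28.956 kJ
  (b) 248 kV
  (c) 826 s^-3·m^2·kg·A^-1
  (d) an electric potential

In SI base units:
  (a) J = N·m = kg·m²·s⁻²
  (b) V = J·C⁻¹ = kg·m²·s⁻³·A⁻¹
  (c) kg·m²·s⁻³·A⁻¹
  (d) [electric potential] = kg·m²·s⁻³·A⁻¹
All reduce to kg·m²·s⁻³·A⁻¹ except (a), which is kg·m²·s⁻².

(a)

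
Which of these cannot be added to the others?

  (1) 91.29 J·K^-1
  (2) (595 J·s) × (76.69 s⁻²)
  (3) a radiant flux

Reduce each to base SI dimensions:
  (1) J·K⁻¹ = N·m·K⁻¹ = kg·m²·s⁻²·K⁻¹
  (2) [kg·m²·s⁻¹] · [s⁻²] = kg·m²·s⁻³
  (3) [radiant flux] = kg·m²·s⁻³
All reduce to kg·m²·s⁻³ except (1), which is kg·m²·s⁻²·K⁻¹.

(1)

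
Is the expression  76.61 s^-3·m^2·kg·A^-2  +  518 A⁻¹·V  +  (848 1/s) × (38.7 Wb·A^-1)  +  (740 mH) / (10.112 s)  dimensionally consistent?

Yes

Dimensions:
  76.61 s^-3·m^2·kg·A^-2:  kg·m²·s⁻³·A⁻²
  518 A⁻¹·V:  V·A⁻¹ = J·C⁻¹·A⁻¹ = kg·m²·s⁻³·A⁻²
  (848 1/s) × (38.7 Wb·A^-1):  [s⁻¹] · [kg·m²·s⁻²·A⁻²] = kg·m²·s⁻³·A⁻²
  (740 mH) / (10.112 s):  [kg·m²·s⁻²·A⁻²] / [s] = kg·m²·s⁻³·A⁻²
Every term reduces to kg·m²·s⁻³·A⁻².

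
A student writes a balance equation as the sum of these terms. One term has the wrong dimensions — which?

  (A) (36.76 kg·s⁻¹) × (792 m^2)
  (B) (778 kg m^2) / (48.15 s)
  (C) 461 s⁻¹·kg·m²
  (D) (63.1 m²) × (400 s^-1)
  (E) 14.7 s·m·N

Dimensions:
  (A) [kg·s⁻¹] · [m²] = kg·m²·s⁻¹
  (B) [kg·m²] / [s] = kg·m²·s⁻¹
  (C) kg·m²·s⁻¹
  (D) [m²] · [s⁻¹] = m²·s⁻¹
  (E) N·m·s = kg·m·s⁻²·m·s = kg·m²·s⁻¹
All reduce to kg·m²·s⁻¹ except (D), which is m²·s⁻¹.

(D)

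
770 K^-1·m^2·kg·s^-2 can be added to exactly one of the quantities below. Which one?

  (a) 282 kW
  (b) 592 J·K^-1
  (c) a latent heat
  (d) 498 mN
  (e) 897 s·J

(b)

Reference: kg·m²·s⁻²·K⁻¹.
Each option:
  (a) W = J·s⁻¹ = kg·m²·s⁻³
  (b) J·K⁻¹ = N·m·K⁻¹ = kg·m²·s⁻²·K⁻¹  ← same
  (c) [latent heat] = m²·s⁻²
  (d) N = kg·m·s⁻²
  (e) J·s = N·m·s = kg·m²·s⁻¹
Only (b) matches kg·m²·s⁻²·K⁻¹.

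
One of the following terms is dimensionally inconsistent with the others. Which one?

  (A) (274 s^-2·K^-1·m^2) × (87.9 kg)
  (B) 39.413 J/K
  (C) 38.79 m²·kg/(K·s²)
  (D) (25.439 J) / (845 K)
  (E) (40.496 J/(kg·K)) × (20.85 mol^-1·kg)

(E)

Work out the base dimensions of each:
  (A) [m²·s⁻²·K⁻¹] · [kg] = kg·m²·s⁻²·K⁻¹
  (B) J·K⁻¹ = N·m·K⁻¹ = kg·m²·s⁻²·K⁻¹
  (C) kg·m²·s⁻²·K⁻¹
  (D) [kg·m²·s⁻²] / [K] = kg·m²·s⁻²·K⁻¹
  (E) [m²·s⁻²·K⁻¹] · [kg·mol⁻¹] = kg·m²·s⁻²·K⁻¹·mol⁻¹
All reduce to kg·m²·s⁻²·K⁻¹ except (E), which is kg·m²·s⁻²·K⁻¹·mol⁻¹.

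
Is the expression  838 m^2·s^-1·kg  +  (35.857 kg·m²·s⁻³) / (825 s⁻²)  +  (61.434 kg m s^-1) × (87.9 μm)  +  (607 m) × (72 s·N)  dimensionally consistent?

Expand each in SI base units:
  838 m^2·s^-1·kg:  kg·m²·s⁻¹
  (35.857 kg·m²·s⁻³) / (825 s⁻²):  [kg·m²·s⁻³] / [s⁻²] = kg·m²·s⁻¹
  (61.434 kg m s^-1) × (87.9 μm):  [kg·m·s⁻¹] · [m] = kg·m²·s⁻¹
  (607 m) × (72 s·N):  [m] · [kg·m·s⁻¹] = kg·m²·s⁻¹
Every term reduces to kg·m²·s⁻¹.

Yes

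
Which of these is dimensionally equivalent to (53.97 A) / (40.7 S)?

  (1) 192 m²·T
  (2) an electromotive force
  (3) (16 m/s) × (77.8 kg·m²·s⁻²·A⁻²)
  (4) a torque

(2)

Reference: [A] / [kg⁻¹·m⁻²·s³·A²] = kg·m²·s⁻³·A⁻¹.
Each option:
  (1) T·m² = Wb·m⁻²·m² = kg·m²·s⁻²·A⁻¹
  (2) [electromotive force] = kg·m²·s⁻³·A⁻¹  ← same
  (3) [m·s⁻¹] · [kg·m²·s⁻²·A⁻²] = kg·m³·s⁻³·A⁻²
  (4) [torque] = kg·m²·s⁻²
Only (2) matches kg·m²·s⁻³·A⁻¹.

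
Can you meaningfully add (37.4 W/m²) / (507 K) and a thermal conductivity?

Reduce each to base SI dimensions:
  (37.4 W/m²) / (507 K):  [kg·s⁻³] / [K] = kg·s⁻³·K⁻¹
  a thermal conductivity:  [thermal conductivity] = kg·m·s⁻³·K⁻¹
kg·s⁻³·K⁻¹ ≠ kg·m·s⁻³·K⁻¹, so they cannot be added.

No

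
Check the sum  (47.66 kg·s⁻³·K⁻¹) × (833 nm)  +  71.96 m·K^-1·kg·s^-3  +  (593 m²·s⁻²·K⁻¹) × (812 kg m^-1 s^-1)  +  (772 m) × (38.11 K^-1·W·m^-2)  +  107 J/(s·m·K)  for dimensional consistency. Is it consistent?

Yes

Reduce each to base SI dimensions:
  (47.66 kg·s⁻³·K⁻¹) × (833 nm):  [kg·s⁻³·K⁻¹] · [m] = kg·m·s⁻³·K⁻¹
  71.96 m·K^-1·kg·s^-3:  kg·m·s⁻³·K⁻¹
  (593 m²·s⁻²·K⁻¹) × (812 kg m^-1 s^-1):  [m²·s⁻²·K⁻¹] · [kg·m⁻¹·s⁻¹] = kg·m·s⁻³·K⁻¹
  (772 m) × (38.11 K^-1·W·m^-2):  [m] · [kg·s⁻³·K⁻¹] = kg·m·s⁻³·K⁻¹
  107 J/(s·m·K):  J·s⁻¹·m⁻¹·K⁻¹ = N·m·s⁻¹·m⁻¹·K⁻¹ = kg·m·s⁻³·K⁻¹
Every term reduces to kg·m·s⁻³·K⁻¹.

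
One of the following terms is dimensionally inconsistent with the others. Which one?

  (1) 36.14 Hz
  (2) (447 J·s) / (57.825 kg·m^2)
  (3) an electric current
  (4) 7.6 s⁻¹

In SI base units:
  (1) Hz = s⁻¹
  (2) [kg·m²·s⁻¹] / [kg·m²] = s⁻¹
  (3) [electric current] = A
  (4) s⁻¹
All reduce to s⁻¹ except (3), which is A.

(3)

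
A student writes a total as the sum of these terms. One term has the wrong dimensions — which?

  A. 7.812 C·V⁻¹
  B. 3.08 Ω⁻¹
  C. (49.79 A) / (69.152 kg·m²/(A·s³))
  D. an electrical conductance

A.

Work out the base dimensions of each:
  A. C·V⁻¹ = s·A·(J·C⁻¹)⁻¹ = kg⁻¹·m⁻²·s⁴·A²
  B. Ω⁻¹ = (V·A⁻¹)⁻¹ = kg⁻¹·m⁻²·s³·A²
  C. [A] / [kg·m²·s⁻³·A⁻¹] = kg⁻¹·m⁻²·s³·A²
  D. [electrical conductance] = kg⁻¹·m⁻²·s³·A²
All reduce to kg⁻¹·m⁻²·s³·A² except A., which is kg⁻¹·m⁻²·s⁴·A².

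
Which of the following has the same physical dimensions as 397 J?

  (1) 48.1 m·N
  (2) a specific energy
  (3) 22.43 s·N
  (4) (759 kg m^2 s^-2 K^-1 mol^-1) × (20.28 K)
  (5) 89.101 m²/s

(1)

Reference: J = N·m = kg·m²·s⁻².
Each option:
  (1) N·m = kg·m·s⁻²·m = kg·m²·s⁻²  ← same
  (2) [specific energy] = m²·s⁻²
  (3) N·s = kg·m·s⁻²·s = kg·m·s⁻¹
  (4) [kg·m²·s⁻²·K⁻¹·mol⁻¹] · [K] = kg·m²·s⁻²·mol⁻¹
  (5) m²·s⁻¹
Only (1) matches kg·m²·s⁻².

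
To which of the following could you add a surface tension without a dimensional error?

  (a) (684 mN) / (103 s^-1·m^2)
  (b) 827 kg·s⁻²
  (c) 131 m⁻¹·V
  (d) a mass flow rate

(b)

Reference: [surface tension] = kg·s⁻².
Each option:
  (a) [kg·m·s⁻²] / [m²·s⁻¹] = kg·m⁻¹·s⁻¹
  (b) kg·s⁻²  ← same
  (c) V·m⁻¹ = J·C⁻¹·m⁻¹ = kg·m·s⁻³·A⁻¹
  (d) [mass flow rate] = kg·s⁻¹
Only (b) matches kg·s⁻².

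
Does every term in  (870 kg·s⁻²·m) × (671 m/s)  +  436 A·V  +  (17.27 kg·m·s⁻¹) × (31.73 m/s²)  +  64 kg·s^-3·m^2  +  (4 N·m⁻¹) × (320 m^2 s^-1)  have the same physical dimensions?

Dimensions:
  (870 kg·s⁻²·m) × (671 m/s):  [kg·m·s⁻²] · [m·s⁻¹] = kg·m²·s⁻³
  436 A·V:  V·A = J·C⁻¹·A = kg·m²·s⁻³
  (17.27 kg·m·s⁻¹) × (31.73 m/s²):  [kg·m·s⁻¹] · [m·s⁻²] = kg·m²·s⁻³
  64 kg·s^-3·m^2:  kg·m²·s⁻³
  (4 N·m⁻¹) × (320 m^2 s^-1):  [kg·s⁻²] · [m²·s⁻¹] = kg·m²·s⁻³
Every term reduces to kg·m²·s⁻³.

Yes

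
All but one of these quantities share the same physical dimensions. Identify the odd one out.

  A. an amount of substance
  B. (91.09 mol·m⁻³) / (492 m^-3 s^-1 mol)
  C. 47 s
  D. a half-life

A.

Dimensions:
  A. [amount of substance] = mol
  B. [m⁻³·mol] / [m⁻³·s⁻¹·mol] = s
  C. s
  D. [half-life] = s
All reduce to s except A., which is mol.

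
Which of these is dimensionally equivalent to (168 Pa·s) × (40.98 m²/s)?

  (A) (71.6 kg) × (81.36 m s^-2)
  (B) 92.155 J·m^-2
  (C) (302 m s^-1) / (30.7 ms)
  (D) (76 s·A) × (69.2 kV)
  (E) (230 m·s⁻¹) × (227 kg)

(A)

Reference: [kg·m⁻¹·s⁻¹] · [m²·s⁻¹] = kg·m·s⁻².
Each option:
  (A) [kg] · [m·s⁻²] = kg·m·s⁻²  ← same
  (B) J·m⁻² = N·m·m⁻² = kg·s⁻²
  (C) [m·s⁻¹] / [s] = m·s⁻²
  (D) [s·A] · [kg·m²·s⁻³·A⁻¹] = kg·m²·s⁻²
  (E) [m·s⁻¹] · [kg] = kg·m·s⁻¹
Only (A) matches kg·m·s⁻².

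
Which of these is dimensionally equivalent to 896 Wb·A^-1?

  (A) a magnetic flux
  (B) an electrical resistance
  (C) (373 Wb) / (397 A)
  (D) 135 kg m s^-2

(C)

Reference: Wb·A⁻¹ = V·s·A⁻¹ = kg·m²·s⁻²·A⁻².
Each option:
  (A) [magnetic flux] = kg·m²·s⁻²·A⁻¹
  (B) [electrical resistance] = kg·m²·s⁻³·A⁻²
  (C) [kg·m²·s⁻²·A⁻¹] / [A] = kg·m²·s⁻²·A⁻²  ← same
  (D) kg·m·s⁻²
Only (C) matches kg·m²·s⁻²·A⁻².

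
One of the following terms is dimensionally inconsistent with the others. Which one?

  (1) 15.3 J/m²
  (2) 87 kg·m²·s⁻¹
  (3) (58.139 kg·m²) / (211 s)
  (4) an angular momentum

(1)

Dimensions:
  (1) J·m⁻² = N·m·m⁻² = kg·s⁻²
  (2) kg·m²·s⁻¹
  (3) [kg·m²] / [s] = kg·m²·s⁻¹
  (4) [angular momentum] = kg·m²·s⁻¹
All reduce to kg·m²·s⁻¹ except (1), which is kg·s⁻².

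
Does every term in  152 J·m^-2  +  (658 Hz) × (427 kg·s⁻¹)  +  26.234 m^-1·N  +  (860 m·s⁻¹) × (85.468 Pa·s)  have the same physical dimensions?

Yes

In SI base units:
  152 J·m^-2:  J·m⁻² = N·m·m⁻² = kg·s⁻²
  (658 Hz) × (427 kg·s⁻¹):  [s⁻¹] · [kg·s⁻¹] = kg·s⁻²
  26.234 m^-1·N:  N·m⁻¹ = kg·m·s⁻²·m⁻¹ = kg·s⁻²
  (860 m·s⁻¹) × (85.468 Pa·s):  [m·s⁻¹] · [kg·m⁻¹·s⁻¹] = kg·s⁻²
Every term reduces to kg·s⁻².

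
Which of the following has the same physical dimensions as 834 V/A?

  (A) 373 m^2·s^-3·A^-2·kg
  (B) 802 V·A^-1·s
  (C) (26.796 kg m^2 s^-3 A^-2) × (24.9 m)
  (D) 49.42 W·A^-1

(A)

Reference: V·A⁻¹ = J·C⁻¹·A⁻¹ = kg·m²·s⁻³·A⁻².
Each option:
  (A) kg·m²·s⁻³·A⁻²  ← same
  (B) V·s·A⁻¹ = J·C⁻¹·s·A⁻¹ = kg·m²·s⁻²·A⁻²
  (C) [kg·m²·s⁻³·A⁻²] · [m] = kg·m³·s⁻³·A⁻²
  (D) W·A⁻¹ = J·s⁻¹·A⁻¹ = kg·m²·s⁻³·A⁻¹
Only (A) matches kg·m²·s⁻³·A⁻².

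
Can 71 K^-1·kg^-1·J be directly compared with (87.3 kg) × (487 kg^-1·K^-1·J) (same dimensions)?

Reduce each to base SI dimensions:
  71 K^-1·kg^-1·J:  J·kg⁻¹·K⁻¹ = N·m·kg⁻¹·K⁻¹ = m²·s⁻²·K⁻¹
  (87.3 kg) × (487 kg^-1·K^-1·J):  [kg] · [m²·s⁻²·K⁻¹] = kg·m²·s⁻²·K⁻¹
m²·s⁻²·K⁻¹ ≠ kg·m²·s⁻²·K⁻¹, so they cannot be added.

No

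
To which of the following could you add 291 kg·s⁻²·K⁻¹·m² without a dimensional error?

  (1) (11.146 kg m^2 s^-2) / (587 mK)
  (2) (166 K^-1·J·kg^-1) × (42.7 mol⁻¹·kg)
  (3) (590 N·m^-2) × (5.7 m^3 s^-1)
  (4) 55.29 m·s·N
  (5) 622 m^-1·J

(1)

Reference: kg·m²·s⁻²·K⁻¹.
Each option:
  (1) [kg·m²·s⁻²] / [K] = kg·m²·s⁻²·K⁻¹  ← same
  (2) [m²·s⁻²·K⁻¹] · [kg·mol⁻¹] = kg·m²·s⁻²·K⁻¹·mol⁻¹
  (3) [kg·m⁻¹·s⁻²] · [m³·s⁻¹] = kg·m²·s⁻³
  (4) N·m·s = kg·m·s⁻²·m·s = kg·m²·s⁻¹
  (5) J·m⁻¹ = N·m·m⁻¹ = kg·m·s⁻²
Only (1) matches kg·m²·s⁻²·K⁻¹.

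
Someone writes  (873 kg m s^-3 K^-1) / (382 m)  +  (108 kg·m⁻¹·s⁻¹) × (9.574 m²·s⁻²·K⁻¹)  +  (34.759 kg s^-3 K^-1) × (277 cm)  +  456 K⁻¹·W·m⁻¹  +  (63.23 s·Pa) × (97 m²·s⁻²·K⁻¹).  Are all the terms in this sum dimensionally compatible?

Dimensions:
  (873 kg m s^-3 K^-1) / (382 m):  [kg·m·s⁻³·K⁻¹] / [m] = kg·s⁻³·K⁻¹
  (108 kg·m⁻¹·s⁻¹) × (9.574 m²·s⁻²·K⁻¹):  [kg·m⁻¹·s⁻¹] · [m²·s⁻²·K⁻¹] = kg·m·s⁻³·K⁻¹
  (34.759 kg s^-3 K^-1) × (277 cm):  [kg·s⁻³·K⁻¹] · [m] = kg·m·s⁻³·K⁻¹
  456 K⁻¹·W·m⁻¹:  W·m⁻¹·K⁻¹ = J·s⁻¹·m⁻¹·K⁻¹ = kg·m·s⁻³·K⁻¹
  (63.23 s·Pa) × (97 m²·s⁻²·K⁻¹):  [kg·m⁻¹·s⁻¹] · [m²·s⁻²·K⁻¹] = kg·m·s⁻³·K⁻¹
The terms do not share a single dimension (kg·m·s⁻³·K⁻¹ vs kg·s⁻³·K⁻¹).

No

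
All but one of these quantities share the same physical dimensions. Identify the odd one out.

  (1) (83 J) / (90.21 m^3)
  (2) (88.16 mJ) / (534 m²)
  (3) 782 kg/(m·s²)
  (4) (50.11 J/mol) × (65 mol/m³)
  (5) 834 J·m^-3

(2)

Reduce each to base SI dimensions:
  (1) [kg·m²·s⁻²] / [m³] = kg·m⁻¹·s⁻²
  (2) [kg·m²·s⁻²] / [m²] = kg·s⁻²
  (3) kg·m⁻¹·s⁻²
  (4) [kg·m²·s⁻²·mol⁻¹] · [m⁻³·mol] = kg·m⁻¹·s⁻²
  (5) J·m⁻³ = N·m·m⁻³ = kg·m⁻¹·s⁻²
All reduce to kg·m⁻¹·s⁻² except (2), which is kg·s⁻².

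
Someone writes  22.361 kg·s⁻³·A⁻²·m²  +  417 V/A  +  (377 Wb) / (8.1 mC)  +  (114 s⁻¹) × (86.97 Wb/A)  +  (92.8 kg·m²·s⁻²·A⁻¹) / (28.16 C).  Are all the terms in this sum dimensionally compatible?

Expand each in SI base units:
  22.361 kg·s⁻³·A⁻²·m²:  kg·m²·s⁻³·A⁻²
  417 V/A:  V·A⁻¹ = J·C⁻¹·A⁻¹ = kg·m²·s⁻³·A⁻²
  (377 Wb) / (8.1 mC):  [kg·m²·s⁻²·A⁻¹] / [s·A] = kg·m²·s⁻³·A⁻²
  (114 s⁻¹) × (86.97 Wb/A):  [s⁻¹] · [kg·m²·s⁻²·A⁻²] = kg·m²·s⁻³·A⁻²
  (92.8 kg·m²·s⁻²·A⁻¹) / (28.16 C):  [kg·m²·s⁻²·A⁻¹] / [s·A] = kg·m²·s⁻³·A⁻²
Every term reduces to kg·m²·s⁻³·A⁻².

Yes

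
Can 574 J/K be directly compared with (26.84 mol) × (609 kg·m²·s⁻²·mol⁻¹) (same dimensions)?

Expand each in SI base units:
  574 J/K:  J·K⁻¹ = N·m·K⁻¹ = kg·m²·s⁻²·K⁻¹
  (26.84 mol) × (609 kg·m²·s⁻²·mol⁻¹):  [mol] · [kg·m²·s⁻²·mol⁻¹] = kg·m²·s⁻²
kg·m²·s⁻²·K⁻¹ ≠ kg·m²·s⁻², so they cannot be added.

No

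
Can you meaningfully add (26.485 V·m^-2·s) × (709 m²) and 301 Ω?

Work out the base dimensions of each:
  (26.485 V·m^-2·s) × (709 m²):  [kg·s⁻²·A⁻¹] · [m²] = kg·m²·s⁻²·A⁻¹
  301 Ω:  Ω = V·A⁻¹ = kg·m²·s⁻³·A⁻²
kg·m²·s⁻²·A⁻¹ ≠ kg·m²·s⁻³·A⁻², so they cannot be added.

No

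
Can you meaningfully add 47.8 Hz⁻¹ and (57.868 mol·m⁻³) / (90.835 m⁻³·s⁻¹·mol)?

Yes

In SI base units:
  47.8 Hz⁻¹:  Hz⁻¹ = (s⁻¹)⁻¹ = s
  (57.868 mol·m⁻³) / (90.835 m⁻³·s⁻¹·mol):  [m⁻³·mol] / [m⁻³·s⁻¹·mol] = s
Both are s, so they have the same dimensions and can be added.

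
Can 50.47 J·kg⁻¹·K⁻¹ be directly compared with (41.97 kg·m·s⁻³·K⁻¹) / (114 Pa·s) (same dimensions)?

Yes

Expand each in SI base units:
  50.47 J·kg⁻¹·K⁻¹:  J·kg⁻¹·K⁻¹ = N·m·kg⁻¹·K⁻¹ = m²·s⁻²·K⁻¹
  (41.97 kg·m·s⁻³·K⁻¹) / (114 Pa·s):  [kg·m·s⁻³·K⁻¹] / [kg·m⁻¹·s⁻¹] = m²·s⁻²·K⁻¹
Both are m²·s⁻²·K⁻¹, so they have the same dimensions and can be added.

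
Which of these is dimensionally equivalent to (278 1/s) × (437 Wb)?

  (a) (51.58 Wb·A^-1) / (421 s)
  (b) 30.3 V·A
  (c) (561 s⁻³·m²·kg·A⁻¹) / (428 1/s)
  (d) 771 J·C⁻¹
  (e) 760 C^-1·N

Reference: [s⁻¹] · [kg·m²·s⁻²·A⁻¹] = kg·m²·s⁻³·A⁻¹.
Each option:
  (a) [kg·m²·s⁻²·A⁻²] / [s] = kg·m²·s⁻³·A⁻²
  (b) V·A = J·C⁻¹·A = kg·m²·s⁻³
  (c) [kg·m²·s⁻³·A⁻¹] / [s⁻¹] = kg·m²·s⁻²·A⁻¹
  (d) J·C⁻¹ = N·m·(s·A)⁻¹ = kg·m²·s⁻³·A⁻¹  ← same
  (e) N·C⁻¹ = kg·m·s⁻²·(s·A)⁻¹ = kg·m·s⁻³·A⁻¹
Only (d) matches kg·m²·s⁻³·A⁻¹.

(d)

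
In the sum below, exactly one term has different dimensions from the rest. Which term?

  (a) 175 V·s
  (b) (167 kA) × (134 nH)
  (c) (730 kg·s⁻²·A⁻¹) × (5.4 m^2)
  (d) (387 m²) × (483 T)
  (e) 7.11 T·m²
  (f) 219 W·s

(f)

Reduce each to base SI dimensions:
  (a) V·s = J·C⁻¹·s = kg·m²·s⁻²·A⁻¹
  (b) [A] · [kg·m²·s⁻²·A⁻²] = kg·m²·s⁻²·A⁻¹
  (c) [kg·s⁻²·A⁻¹] · [m²] = kg·m²·s⁻²·A⁻¹
  (d) [m²] · [kg·s⁻²·A⁻¹] = kg·m²·s⁻²·A⁻¹
  (e) T·m² = Wb·m⁻²·m² = kg·m²·s⁻²·A⁻¹
  (f) W·s = J·s⁻¹·s = kg·m²·s⁻²
All reduce to kg·m²·s⁻²·A⁻¹ except (f), which is kg·m²·s⁻².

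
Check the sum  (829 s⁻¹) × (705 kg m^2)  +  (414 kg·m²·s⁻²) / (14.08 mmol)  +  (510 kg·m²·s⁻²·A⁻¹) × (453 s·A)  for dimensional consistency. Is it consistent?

No

Reduce each to base SI dimensions:
  (829 s⁻¹) × (705 kg m^2):  [s⁻¹] · [kg·m²] = kg·m²·s⁻¹
  (414 kg·m²·s⁻²) / (14.08 mmol):  [kg·m²·s⁻²] / [mol] = kg·m²·s⁻²·mol⁻¹
  (510 kg·m²·s⁻²·A⁻¹) × (453 s·A):  [kg·m²·s⁻²·A⁻¹] · [s·A] = kg·m²·s⁻¹
The terms do not share a single dimension (kg·m²·s⁻²·mol⁻¹ vs kg·m²·s⁻¹).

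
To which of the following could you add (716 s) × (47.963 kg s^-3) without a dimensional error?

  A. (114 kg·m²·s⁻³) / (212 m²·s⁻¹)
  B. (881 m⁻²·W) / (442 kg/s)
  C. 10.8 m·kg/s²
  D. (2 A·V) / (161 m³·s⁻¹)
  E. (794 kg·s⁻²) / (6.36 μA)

A.

Reference: [s] · [kg·s⁻³] = kg·s⁻².
Each option:
  A. [kg·m²·s⁻³] / [m²·s⁻¹] = kg·s⁻²  ← same
  B. [kg·s⁻³] / [kg·s⁻¹] = s⁻²
  C. kg·m·s⁻²
  D. [kg·m²·s⁻³] / [m³·s⁻¹] = kg·m⁻¹·s⁻²
  E. [kg·s⁻²] / [A] = kg·s⁻²·A⁻¹
Only A. matches kg·s⁻².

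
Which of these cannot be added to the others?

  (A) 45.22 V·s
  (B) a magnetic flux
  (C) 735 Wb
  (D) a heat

(D)

In SI base units:
  (A) V·s = J·C⁻¹·s = kg·m²·s⁻²·A⁻¹
  (B) [magnetic flux] = kg·m²·s⁻²·A⁻¹
  (C) Wb = V·s = kg·m²·s⁻²·A⁻¹
  (D) [heat] = kg·m²·s⁻²
All reduce to kg·m²·s⁻²·A⁻¹ except (D), which is kg·m²·s⁻².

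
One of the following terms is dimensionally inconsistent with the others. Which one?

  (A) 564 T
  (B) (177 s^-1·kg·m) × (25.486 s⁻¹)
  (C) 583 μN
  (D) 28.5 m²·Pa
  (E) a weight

Expand each in SI base units:
  (A) T = Wb·m⁻² = kg·s⁻²·A⁻¹
  (B) [kg·m·s⁻¹] · [s⁻¹] = kg·m·s⁻²
  (C) N = kg·m·s⁻²
  (D) Pa·m² = N·m⁻²·m² = kg·m·s⁻²
  (E) [weight] = kg·m·s⁻²
All reduce to kg·m·s⁻² except (A), which is kg·s⁻²·A⁻¹.

(A)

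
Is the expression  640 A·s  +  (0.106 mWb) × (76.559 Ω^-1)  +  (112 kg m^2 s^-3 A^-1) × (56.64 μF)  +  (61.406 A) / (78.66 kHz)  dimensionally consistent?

Yes

Reduce each to base SI dimensions:
  640 A·s:  A·s = s·A
  (0.106 mWb) × (76.559 Ω^-1):  [kg·m²·s⁻²·A⁻¹] · [kg⁻¹·m⁻²·s³·A²] = s·A
  (112 kg m^2 s^-3 A^-1) × (56.64 μF):  [kg·m²·s⁻³·A⁻¹] · [kg⁻¹·m⁻²·s⁴·A²] = s·A
  (61.406 A) / (78.66 kHz):  [A] / [s⁻¹] = s·A
Every term reduces to s·A.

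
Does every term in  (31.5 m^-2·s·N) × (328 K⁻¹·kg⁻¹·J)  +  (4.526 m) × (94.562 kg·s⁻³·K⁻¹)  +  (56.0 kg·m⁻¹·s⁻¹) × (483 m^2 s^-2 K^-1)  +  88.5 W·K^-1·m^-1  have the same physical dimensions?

Dimensions:
  (31.5 m^-2·s·N) × (328 K⁻¹·kg⁻¹·J):  [kg·m⁻¹·s⁻¹] · [m²·s⁻²·K⁻¹] = kg·m·s⁻³·K⁻¹
  (4.526 m) × (94.562 kg·s⁻³·K⁻¹):  [m] · [kg·s⁻³·K⁻¹] = kg·m·s⁻³·K⁻¹
  (56.0 kg·m⁻¹·s⁻¹) × (483 m^2 s^-2 K^-1):  [kg·m⁻¹·s⁻¹] · [m²·s⁻²·K⁻¹] = kg·m·s⁻³·K⁻¹
  88.5 W·K^-1·m^-1:  W·m⁻¹·K⁻¹ = J·s⁻¹·m⁻¹·K⁻¹ = kg·m·s⁻³·K⁻¹
Every term reduces to kg·m·s⁻³·K⁻¹.

Yes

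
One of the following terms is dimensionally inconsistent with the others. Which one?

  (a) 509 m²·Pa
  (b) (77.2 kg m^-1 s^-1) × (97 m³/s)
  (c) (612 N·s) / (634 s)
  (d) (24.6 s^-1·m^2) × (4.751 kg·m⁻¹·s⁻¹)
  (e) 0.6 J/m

In SI base units:
  (a) Pa·m² = N·m⁻²·m² = kg·m·s⁻²
  (b) [kg·m⁻¹·s⁻¹] · [m³·s⁻¹] = kg·m²·s⁻²
  (c) [kg·m·s⁻¹] / [s] = kg·m·s⁻²
  (d) [m²·s⁻¹] · [kg·m⁻¹·s⁻¹] = kg·m·s⁻²
  (e) J·m⁻¹ = N·m·m⁻¹ = kg·m·s⁻²
All reduce to kg·m·s⁻² except (b), which is kg·m²·s⁻².

(b)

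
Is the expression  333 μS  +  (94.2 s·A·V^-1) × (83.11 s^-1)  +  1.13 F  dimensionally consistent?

In SI base units:
  333 μS:  S = Ω⁻¹ = kg⁻¹·m⁻²·s³·A²
  (94.2 s·A·V^-1) × (83.11 s^-1):  [kg⁻¹·m⁻²·s⁴·A²] · [s⁻¹] = kg⁻¹·m⁻²·s³·A²
  1.13 F:  F = C·V⁻¹ = kg⁻¹·m⁻²·s⁴·A²
The terms do not share a single dimension (kg⁻¹·m⁻²·s³·A² vs kg⁻¹·m⁻²·s⁴·A²).

No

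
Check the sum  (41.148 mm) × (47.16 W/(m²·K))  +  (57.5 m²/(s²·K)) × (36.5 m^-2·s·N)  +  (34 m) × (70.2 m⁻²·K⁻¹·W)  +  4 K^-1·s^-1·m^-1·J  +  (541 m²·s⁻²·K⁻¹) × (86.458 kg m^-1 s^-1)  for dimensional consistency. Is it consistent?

Yes

Dimensions:
  (41.148 mm) × (47.16 W/(m²·K)):  [m] · [kg·s⁻³·K⁻¹] = kg·m·s⁻³·K⁻¹
  (57.5 m²/(s²·K)) × (36.5 m^-2·s·N):  [m²·s⁻²·K⁻¹] · [kg·m⁻¹·s⁻¹] = kg·m·s⁻³·K⁻¹
  (34 m) × (70.2 m⁻²·K⁻¹·W):  [m] · [kg·s⁻³·K⁻¹] = kg·m·s⁻³·K⁻¹
  4 K^-1·s^-1·m^-1·J:  J·s⁻¹·m⁻¹·K⁻¹ = N·m·s⁻¹·m⁻¹·K⁻¹ = kg·m·s⁻³·K⁻¹
  (541 m²·s⁻²·K⁻¹) × (86.458 kg m^-1 s^-1):  [m²·s⁻²·K⁻¹] · [kg·m⁻¹·s⁻¹] = kg·m·s⁻³·K⁻¹
Every term reduces to kg·m·s⁻³·K⁻¹.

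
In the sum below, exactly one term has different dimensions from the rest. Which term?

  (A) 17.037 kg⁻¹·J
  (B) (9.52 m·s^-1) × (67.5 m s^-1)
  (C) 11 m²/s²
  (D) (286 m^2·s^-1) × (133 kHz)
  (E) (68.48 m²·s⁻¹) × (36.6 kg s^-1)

(E)

Work out the base dimensions of each:
  (A) J·kg⁻¹ = N·m·kg⁻¹ = m²·s⁻²
  (B) [m·s⁻¹] · [m·s⁻¹] = m²·s⁻²
  (C) m²·s⁻²
  (D) [m²·s⁻¹] · [s⁻¹] = m²·s⁻²
  (E) [m²·s⁻¹] · [kg·s⁻¹] = kg·m²·s⁻²
All reduce to m²·s⁻² except (E), which is kg·m²·s⁻².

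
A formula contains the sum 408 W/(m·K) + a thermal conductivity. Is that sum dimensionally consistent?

Expand each in SI base units:
  408 W/(m·K):  W·m⁻¹·K⁻¹ = J·s⁻¹·m⁻¹·K⁻¹ = kg·m·s⁻³·K⁻¹
  a thermal conductivity:  [thermal conductivity] = kg·m·s⁻³·K⁻¹
Both are kg·m·s⁻³·K⁻¹, so they have the same dimensions and can be added.

Yes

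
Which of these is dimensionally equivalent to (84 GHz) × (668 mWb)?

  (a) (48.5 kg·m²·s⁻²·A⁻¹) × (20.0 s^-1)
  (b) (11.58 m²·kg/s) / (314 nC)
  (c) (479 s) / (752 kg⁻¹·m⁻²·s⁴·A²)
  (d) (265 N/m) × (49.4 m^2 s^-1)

(a)

Reference: [s⁻¹] · [kg·m²·s⁻²·A⁻¹] = kg·m²·s⁻³·A⁻¹.
Each option:
  (a) [kg·m²·s⁻²·A⁻¹] · [s⁻¹] = kg·m²·s⁻³·A⁻¹  ← same
  (b) [kg·m²·s⁻¹] / [s·A] = kg·m²·s⁻²·A⁻¹
  (c) [s] / [kg⁻¹·m⁻²·s⁴·A²] = kg·m²·s⁻³·A⁻²
  (d) [kg·s⁻²] · [m²·s⁻¹] = kg·m²·s⁻³
Only (a) matches kg·m²·s⁻³·A⁻¹.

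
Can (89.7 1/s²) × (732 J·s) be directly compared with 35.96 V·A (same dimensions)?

Yes

Dimensions:
  (89.7 1/s²) × (732 J·s):  [s⁻²] · [kg·m²·s⁻¹] = kg·m²·s⁻³
  35.96 V·A:  V·A = J·C⁻¹·A = kg·m²·s⁻³
Both are kg·m²·s⁻³, so they have the same dimensions and can be added.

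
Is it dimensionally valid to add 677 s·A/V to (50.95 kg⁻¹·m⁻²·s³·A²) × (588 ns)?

In SI base units:
  677 s·A/V:  A·s·V⁻¹ = A·s·(J·C⁻¹)⁻¹ = kg⁻¹·m⁻²·s⁴·A²
  (50.95 kg⁻¹·m⁻²·s³·A²) × (588 ns):  [kg⁻¹·m⁻²·s³·A²] · [s] = kg⁻¹·m⁻²·s⁴·A²
Both are kg⁻¹·m⁻²·s⁴·A², so they have the same dimensions and can be added.

Yes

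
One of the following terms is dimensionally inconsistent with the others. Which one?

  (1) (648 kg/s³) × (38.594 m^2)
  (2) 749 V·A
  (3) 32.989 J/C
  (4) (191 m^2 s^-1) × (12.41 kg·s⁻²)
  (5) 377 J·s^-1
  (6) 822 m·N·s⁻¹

(3)

In SI base units:
  (1) [kg·s⁻³] · [m²] = kg·m²·s⁻³
  (2) V·A = J·C⁻¹·A = kg·m²·s⁻³
  (3) J·C⁻¹ = N·m·(s·A)⁻¹ = kg·m²·s⁻³·A⁻¹
  (4) [m²·s⁻¹] · [kg·s⁻²] = kg·m²·s⁻³
  (5) J·s⁻¹ = N·m·s⁻¹ = kg·m²·s⁻³
  (6) N·m·s⁻¹ = kg·m·s⁻²·m·s⁻¹ = kg·m²·s⁻³
All reduce to kg·m²·s⁻³ except (3), which is kg·m²·s⁻³·A⁻¹.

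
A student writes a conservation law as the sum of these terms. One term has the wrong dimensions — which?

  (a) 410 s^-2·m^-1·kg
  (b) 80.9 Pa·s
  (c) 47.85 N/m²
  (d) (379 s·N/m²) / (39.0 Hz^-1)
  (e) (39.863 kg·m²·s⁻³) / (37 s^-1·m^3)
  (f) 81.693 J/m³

(b)

Expand each in SI base units:
  (a) kg·m⁻¹·s⁻²
  (b) Pa·s = N·m⁻²·s = kg·m⁻¹·s⁻¹
  (c) N·m⁻² = kg·m·s⁻²·m⁻² = kg·m⁻¹·s⁻²
  (d) [kg·m⁻¹·s⁻¹] / [s] = kg·m⁻¹·s⁻²
  (e) [kg·m²·s⁻³] / [m³·s⁻¹] = kg·m⁻¹·s⁻²
  (f) J·m⁻³ = N·m·m⁻³ = kg·m⁻¹·s⁻²
All reduce to kg·m⁻¹·s⁻² except (b), which is kg·m⁻¹·s⁻¹.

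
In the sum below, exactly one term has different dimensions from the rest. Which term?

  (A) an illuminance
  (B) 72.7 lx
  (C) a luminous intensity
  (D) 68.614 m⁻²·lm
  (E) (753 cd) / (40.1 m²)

Dimensions:
  (A) [illuminance] = m⁻²·cd
  (B) lx = lm·m⁻² = m⁻²·cd
  (C) [luminous intensity] = cd
  (D) lm·m⁻² = cd·m⁻² = m⁻²·cd
  (E) [cd] / [m²] = m⁻²·cd
All reduce to m⁻²·cd except (C), which is cd.

(C)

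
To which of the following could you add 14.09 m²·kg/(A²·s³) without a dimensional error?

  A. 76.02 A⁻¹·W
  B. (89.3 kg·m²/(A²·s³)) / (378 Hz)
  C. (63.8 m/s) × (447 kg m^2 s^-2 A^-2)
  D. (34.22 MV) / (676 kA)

Reference: kg·m²·s⁻³·A⁻².
Each option:
  A. W·A⁻¹ = J·s⁻¹·A⁻¹ = kg·m²·s⁻³·A⁻¹
  B. [kg·m²·s⁻³·A⁻²] / [s⁻¹] = kg·m²·s⁻²·A⁻²
  C. [m·s⁻¹] · [kg·m²·s⁻²·A⁻²] = kg·m³·s⁻³·A⁻²
  D. [kg·m²·s⁻³·A⁻¹] / [A] = kg·m²·s⁻³·A⁻²  ← same
Only D. matches kg·m²·s⁻³·A⁻².

D.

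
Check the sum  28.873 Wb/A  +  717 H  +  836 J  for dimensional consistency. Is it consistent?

No

In SI base units:
  28.873 Wb/A:  Wb·A⁻¹ = V·s·A⁻¹ = kg·m²·s⁻²·A⁻²
  717 H:  H = V·s·A⁻¹ = kg·m²·s⁻²·A⁻²
  836 J:  J = N·m = kg·m²·s⁻²
The terms do not share a single dimension (kg·m²·s⁻² vs kg·m²·s⁻²·A⁻²).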